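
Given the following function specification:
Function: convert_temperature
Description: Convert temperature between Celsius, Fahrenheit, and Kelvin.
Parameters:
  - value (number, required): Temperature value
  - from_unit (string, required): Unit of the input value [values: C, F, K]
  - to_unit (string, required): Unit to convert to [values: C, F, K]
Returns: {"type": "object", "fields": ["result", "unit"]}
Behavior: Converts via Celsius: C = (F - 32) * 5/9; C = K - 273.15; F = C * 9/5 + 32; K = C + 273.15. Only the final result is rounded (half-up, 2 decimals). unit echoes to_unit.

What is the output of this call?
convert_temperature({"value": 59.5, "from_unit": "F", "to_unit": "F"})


To C: (59.5 - 32) * 5/9 = 15.277778
To F: 15.277778 * 9/5 + 32 = 59.5
Round to 2 decimals: 59.5
Output:
{"result": 59.5, "unit": "F"}


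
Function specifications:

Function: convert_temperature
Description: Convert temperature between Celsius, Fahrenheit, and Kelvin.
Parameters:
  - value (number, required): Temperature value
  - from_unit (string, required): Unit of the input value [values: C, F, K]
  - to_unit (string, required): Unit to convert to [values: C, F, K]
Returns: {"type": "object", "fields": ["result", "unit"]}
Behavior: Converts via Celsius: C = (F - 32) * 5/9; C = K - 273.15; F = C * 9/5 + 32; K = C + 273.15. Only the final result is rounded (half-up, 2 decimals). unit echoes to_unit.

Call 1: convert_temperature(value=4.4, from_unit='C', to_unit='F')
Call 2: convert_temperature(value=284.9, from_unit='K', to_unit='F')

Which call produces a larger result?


Call 1:
  Input already in C: 4.4
  To F: 4.4 * 9/5 + 32 = 39.92
  Round to 2 decimals: 39.92
  -> 39.92 F
Call 2:
  To C: 284.9 - 273.15 = 11.75
  To F: 11.75 * 9/5 + 32 = 53.15
  Round to 2 decimals: 53.15
  -> 53.15 F
Call 2 (53.15 F)


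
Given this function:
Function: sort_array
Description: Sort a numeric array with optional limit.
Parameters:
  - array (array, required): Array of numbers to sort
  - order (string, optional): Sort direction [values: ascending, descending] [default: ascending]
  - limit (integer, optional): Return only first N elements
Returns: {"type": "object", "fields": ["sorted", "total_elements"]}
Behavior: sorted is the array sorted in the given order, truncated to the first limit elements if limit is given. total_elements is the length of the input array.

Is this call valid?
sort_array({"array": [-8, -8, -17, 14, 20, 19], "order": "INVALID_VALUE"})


Checking parameter values...
Parameter 'order' has value 'INVALID_VALUE' not in allowed: ascending, descending
Invalid - 'order' must be one of ascending, descending


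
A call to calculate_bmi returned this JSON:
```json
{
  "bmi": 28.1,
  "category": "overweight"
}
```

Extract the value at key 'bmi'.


28.1


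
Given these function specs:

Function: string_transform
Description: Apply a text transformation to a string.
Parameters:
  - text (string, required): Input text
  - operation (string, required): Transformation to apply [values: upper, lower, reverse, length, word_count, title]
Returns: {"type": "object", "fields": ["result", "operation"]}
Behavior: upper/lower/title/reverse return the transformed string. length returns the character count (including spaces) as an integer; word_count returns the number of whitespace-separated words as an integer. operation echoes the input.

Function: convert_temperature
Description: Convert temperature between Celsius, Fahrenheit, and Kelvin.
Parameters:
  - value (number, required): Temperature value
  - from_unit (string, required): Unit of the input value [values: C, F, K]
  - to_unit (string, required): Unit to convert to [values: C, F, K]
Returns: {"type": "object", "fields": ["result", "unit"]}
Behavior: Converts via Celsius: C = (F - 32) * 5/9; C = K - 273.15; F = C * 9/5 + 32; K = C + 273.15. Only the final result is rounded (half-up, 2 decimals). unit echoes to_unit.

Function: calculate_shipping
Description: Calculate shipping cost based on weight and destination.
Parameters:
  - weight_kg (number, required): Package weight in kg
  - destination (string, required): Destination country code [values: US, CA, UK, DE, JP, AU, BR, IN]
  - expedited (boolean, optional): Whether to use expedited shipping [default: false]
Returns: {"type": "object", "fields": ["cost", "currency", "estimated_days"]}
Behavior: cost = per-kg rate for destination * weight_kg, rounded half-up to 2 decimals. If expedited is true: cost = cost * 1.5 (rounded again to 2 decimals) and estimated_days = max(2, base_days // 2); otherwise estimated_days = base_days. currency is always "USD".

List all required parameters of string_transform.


Parameters of string_transform and their required/optional flag:
  text: required
  operation: required
operation, text


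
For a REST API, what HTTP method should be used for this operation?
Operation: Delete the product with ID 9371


GET = read, POST = create, PUT = update/replace, DELETE = remove
This operation is a removal.
DELETE


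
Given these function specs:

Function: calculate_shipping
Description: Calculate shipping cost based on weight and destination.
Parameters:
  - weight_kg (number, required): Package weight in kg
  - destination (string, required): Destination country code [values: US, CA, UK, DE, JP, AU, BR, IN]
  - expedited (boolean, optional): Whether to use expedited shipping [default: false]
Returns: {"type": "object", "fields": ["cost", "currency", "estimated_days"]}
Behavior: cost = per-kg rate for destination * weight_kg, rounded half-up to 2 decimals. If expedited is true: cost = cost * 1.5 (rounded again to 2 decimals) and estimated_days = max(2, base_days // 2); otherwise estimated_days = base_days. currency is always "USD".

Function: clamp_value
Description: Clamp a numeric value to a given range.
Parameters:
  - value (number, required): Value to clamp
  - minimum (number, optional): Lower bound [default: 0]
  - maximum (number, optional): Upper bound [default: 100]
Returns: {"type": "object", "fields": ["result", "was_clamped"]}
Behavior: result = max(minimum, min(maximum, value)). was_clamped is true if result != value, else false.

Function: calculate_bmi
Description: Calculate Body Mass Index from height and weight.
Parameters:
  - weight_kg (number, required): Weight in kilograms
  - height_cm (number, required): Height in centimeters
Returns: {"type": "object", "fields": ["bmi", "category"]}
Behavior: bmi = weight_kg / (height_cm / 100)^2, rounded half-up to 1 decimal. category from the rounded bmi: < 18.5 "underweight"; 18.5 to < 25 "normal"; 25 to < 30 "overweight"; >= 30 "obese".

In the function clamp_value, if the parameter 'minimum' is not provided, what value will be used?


The clamp_value spec declares:
  - minimum (number, optional): Lower bound [default: 0]
Default:
0


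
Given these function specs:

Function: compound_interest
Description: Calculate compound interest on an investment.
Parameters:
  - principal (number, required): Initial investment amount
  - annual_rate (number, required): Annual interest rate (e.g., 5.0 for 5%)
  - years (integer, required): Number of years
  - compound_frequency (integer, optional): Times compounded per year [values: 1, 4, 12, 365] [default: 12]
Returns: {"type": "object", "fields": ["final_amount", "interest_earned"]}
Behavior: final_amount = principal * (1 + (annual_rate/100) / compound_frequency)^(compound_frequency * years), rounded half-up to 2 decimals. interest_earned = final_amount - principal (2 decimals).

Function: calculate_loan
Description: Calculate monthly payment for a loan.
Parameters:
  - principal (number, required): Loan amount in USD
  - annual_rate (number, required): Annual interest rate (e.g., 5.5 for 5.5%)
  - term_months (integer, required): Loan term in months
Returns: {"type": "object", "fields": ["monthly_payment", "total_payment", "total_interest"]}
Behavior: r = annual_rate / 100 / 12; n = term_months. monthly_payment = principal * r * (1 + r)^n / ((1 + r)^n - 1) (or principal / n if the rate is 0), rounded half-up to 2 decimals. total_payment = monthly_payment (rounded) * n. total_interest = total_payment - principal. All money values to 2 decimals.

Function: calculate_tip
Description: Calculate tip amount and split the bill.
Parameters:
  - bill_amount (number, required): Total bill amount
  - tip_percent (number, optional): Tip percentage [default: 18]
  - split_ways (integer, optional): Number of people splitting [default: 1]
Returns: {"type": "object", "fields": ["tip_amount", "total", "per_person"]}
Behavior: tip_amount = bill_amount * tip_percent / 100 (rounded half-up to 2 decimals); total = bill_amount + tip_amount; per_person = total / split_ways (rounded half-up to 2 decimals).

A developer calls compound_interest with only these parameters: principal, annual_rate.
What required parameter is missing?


Required parameters: principal, annual_rate, years
Provided: principal, annual_rate
Missing: years
years


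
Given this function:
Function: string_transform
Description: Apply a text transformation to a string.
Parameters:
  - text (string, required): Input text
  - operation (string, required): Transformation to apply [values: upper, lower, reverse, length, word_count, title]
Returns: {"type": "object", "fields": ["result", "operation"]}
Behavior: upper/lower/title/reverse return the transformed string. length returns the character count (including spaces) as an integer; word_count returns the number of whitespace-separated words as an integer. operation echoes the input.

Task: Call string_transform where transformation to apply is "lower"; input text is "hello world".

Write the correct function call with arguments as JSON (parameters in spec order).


Mapping each described value to its parameter name:
  'Transformation to apply' -> operation = "lower"
  'Input text' -> text = "hello world"
string_transform({"text": "hello world", "operation": "lower"})


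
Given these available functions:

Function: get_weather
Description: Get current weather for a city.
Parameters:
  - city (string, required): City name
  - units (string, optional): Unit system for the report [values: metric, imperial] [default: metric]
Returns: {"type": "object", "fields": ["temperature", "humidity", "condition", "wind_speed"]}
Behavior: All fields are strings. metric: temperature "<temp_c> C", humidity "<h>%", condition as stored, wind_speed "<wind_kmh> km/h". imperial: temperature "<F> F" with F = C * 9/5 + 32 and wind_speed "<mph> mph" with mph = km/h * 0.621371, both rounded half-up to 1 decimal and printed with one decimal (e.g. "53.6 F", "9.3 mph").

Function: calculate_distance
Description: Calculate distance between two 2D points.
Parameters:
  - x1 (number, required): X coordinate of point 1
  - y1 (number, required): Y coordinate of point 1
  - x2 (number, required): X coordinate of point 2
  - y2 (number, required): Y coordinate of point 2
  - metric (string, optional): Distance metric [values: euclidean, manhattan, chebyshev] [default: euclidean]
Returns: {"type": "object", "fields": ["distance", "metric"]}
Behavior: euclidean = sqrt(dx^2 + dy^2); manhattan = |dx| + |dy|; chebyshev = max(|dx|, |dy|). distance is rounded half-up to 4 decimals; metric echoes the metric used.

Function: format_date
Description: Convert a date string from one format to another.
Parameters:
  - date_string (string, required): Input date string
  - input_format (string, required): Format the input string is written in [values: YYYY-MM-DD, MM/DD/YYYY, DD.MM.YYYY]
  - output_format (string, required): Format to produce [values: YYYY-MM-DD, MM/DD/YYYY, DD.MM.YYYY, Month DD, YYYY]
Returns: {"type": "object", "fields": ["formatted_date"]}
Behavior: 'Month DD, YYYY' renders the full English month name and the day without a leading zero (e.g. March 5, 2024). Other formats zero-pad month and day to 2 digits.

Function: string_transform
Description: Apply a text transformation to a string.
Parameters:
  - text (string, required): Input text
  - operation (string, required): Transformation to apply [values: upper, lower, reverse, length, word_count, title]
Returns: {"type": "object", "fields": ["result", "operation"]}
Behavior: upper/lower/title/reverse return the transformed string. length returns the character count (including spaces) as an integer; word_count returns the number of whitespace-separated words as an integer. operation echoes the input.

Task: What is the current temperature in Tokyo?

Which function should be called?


The task needs a function whose description is: Get current weather for a city.
get_weather


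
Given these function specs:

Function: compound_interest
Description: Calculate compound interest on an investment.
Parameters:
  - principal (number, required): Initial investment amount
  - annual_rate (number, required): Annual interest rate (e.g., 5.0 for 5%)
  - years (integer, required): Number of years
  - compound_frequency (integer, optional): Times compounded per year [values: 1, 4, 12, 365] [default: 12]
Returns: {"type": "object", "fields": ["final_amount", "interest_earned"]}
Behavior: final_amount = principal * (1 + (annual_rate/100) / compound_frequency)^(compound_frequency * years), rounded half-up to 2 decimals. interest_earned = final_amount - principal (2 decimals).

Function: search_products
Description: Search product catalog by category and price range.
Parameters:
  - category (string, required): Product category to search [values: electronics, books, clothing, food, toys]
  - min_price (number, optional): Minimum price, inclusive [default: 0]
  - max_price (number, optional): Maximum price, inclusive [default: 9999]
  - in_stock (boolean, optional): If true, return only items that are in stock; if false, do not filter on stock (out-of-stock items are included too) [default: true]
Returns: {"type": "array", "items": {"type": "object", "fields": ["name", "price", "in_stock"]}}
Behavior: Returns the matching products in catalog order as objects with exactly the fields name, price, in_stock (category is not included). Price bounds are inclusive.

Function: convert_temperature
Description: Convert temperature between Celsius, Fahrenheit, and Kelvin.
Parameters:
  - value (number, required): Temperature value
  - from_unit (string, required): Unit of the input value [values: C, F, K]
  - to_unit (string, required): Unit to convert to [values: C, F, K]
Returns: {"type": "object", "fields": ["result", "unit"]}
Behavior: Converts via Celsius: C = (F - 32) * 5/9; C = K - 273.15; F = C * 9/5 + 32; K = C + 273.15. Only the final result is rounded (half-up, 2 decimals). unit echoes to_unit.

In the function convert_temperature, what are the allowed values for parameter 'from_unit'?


The convert_temperature spec declares:
  - from_unit (string, required): Unit of the input value [values: C, F, K]
Allowed values:
C, F, K


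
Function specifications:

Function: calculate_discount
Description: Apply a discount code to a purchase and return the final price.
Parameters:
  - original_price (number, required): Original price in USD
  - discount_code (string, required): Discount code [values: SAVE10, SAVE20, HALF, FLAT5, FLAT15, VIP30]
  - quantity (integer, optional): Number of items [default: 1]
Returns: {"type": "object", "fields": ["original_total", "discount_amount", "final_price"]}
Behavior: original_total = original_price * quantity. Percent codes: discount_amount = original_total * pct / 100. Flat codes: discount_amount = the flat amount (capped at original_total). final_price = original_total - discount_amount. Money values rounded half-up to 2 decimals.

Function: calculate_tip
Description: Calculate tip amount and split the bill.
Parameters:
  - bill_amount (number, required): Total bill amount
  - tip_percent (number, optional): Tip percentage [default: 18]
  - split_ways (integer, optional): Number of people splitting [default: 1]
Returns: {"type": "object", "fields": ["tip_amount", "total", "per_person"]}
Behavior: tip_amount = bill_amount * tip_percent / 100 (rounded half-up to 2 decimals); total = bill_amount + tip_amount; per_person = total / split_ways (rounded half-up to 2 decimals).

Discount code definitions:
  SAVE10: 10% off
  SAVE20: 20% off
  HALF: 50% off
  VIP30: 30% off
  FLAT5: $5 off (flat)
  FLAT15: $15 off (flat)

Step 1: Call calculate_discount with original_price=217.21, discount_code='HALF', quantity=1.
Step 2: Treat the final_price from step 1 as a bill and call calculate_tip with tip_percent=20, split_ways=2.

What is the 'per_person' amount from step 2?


Step 1: calculate_discount(original_price=217.21, discount_code=HALF, quantity=1)
  original_total = 217.21 * 1 = 217.21
  HALF = 50% off: discount_amount = 217.21 * 50/100 = 108.605 -> 108.61
  final_price = 217.21 - 108.61 = 108.60
  -> final_price = 108.60
Step 2: calculate_tip(bill_amount=108.6, tip_percent=20, split_ways=2)
  tip_amount = 108.6 * 20/100 = 21.72 -> 21.72
  total = 108.6 + 21.72 = 130.32
  per_person = 130.32 / 2 = 65.16 -> 65.16
  -> per_person = 65.16
$65.16


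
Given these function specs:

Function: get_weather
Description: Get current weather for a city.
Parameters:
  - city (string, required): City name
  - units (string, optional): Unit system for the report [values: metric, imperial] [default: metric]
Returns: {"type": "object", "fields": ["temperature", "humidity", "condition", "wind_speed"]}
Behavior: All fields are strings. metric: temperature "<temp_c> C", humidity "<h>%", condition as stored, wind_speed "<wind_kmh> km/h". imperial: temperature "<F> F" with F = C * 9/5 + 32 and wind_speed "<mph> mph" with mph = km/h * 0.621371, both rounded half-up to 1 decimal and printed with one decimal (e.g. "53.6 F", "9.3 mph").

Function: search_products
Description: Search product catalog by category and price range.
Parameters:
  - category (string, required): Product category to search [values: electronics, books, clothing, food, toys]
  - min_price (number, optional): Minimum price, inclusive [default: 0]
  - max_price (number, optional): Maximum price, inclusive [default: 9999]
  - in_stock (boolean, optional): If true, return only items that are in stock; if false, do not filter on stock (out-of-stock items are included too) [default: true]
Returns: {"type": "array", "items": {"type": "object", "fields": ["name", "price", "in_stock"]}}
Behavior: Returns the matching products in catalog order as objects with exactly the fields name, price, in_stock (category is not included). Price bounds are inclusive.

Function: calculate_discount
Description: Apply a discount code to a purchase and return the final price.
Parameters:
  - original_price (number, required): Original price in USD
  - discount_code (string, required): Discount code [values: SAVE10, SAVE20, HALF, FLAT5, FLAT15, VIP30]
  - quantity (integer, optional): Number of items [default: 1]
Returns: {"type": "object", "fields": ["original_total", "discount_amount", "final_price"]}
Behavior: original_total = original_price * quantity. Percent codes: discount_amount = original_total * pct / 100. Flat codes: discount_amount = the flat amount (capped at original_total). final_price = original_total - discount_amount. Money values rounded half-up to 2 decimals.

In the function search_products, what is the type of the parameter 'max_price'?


The search_products spec declares:
  - max_price (number, optional): Maximum price, inclusive [default: 9999]
Type:
number


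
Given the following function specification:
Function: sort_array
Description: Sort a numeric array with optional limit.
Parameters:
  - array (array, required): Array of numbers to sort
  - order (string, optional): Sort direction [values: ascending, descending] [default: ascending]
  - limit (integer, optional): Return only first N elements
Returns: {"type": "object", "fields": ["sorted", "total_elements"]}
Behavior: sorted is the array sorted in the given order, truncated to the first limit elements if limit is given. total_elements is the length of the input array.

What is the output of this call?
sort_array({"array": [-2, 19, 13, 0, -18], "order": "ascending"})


sorted ascending: [-18, -2, 0, 13, 19]
total_elements = len(input) = 5
Output:
{"sorted": [-18, -2, 0, 13, 19], "total_elements": 5}


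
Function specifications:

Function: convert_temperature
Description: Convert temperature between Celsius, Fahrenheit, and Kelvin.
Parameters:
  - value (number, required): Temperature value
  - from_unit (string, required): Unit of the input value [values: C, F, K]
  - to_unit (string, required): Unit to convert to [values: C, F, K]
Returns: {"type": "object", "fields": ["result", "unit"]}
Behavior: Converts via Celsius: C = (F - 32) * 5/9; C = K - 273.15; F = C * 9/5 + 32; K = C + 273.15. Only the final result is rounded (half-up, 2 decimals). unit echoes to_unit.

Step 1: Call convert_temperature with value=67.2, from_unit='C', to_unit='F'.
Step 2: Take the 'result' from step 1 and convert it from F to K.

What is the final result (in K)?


Step 1: convert_temperature(value=67.2, from_unit=C, to_unit=F)
  Input already in C: 67.2
  To F: 67.2 * 9/5 + 32 = 152.96
  Round to 2 decimals: 152.96
  -> result = 152.96 F
Step 2: convert_temperature(value=152.96, from_unit=F, to_unit=K)
  To C: (152.96 - 32) * 5/9 = 67.2
  To K: 67.2 + 273.15 = 340.35
  Round to 2 decimals: 340.35
  -> result = 340.35 K
340.35 K


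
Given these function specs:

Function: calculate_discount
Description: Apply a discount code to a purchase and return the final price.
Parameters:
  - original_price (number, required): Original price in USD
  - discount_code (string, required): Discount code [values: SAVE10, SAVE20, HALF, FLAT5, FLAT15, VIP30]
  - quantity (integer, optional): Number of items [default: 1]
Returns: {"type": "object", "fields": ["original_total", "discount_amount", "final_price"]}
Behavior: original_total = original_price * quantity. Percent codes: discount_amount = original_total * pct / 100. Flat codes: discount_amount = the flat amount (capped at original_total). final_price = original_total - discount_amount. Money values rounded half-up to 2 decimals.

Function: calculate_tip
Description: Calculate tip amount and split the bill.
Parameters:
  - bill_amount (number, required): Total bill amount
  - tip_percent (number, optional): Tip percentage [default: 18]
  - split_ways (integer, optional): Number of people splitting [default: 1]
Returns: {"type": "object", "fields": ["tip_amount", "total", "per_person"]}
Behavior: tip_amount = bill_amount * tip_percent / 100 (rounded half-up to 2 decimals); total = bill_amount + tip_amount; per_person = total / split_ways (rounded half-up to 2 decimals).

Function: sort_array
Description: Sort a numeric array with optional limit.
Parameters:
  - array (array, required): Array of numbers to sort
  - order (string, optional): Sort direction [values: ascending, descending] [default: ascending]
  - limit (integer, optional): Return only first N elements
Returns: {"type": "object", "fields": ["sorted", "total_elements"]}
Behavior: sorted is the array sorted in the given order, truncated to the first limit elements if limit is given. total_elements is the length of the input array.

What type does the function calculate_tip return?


The calculate_tip spec declares Returns: {"type": "object", "fields": ["tip_amount", "total", "per_person"]}
Type:
object


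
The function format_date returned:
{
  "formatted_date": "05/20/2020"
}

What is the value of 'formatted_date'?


05/20/2020


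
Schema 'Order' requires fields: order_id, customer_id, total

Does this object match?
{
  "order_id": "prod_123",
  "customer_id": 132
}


Checking required fields...
Missing: total
Invalid - missing required field 'total'


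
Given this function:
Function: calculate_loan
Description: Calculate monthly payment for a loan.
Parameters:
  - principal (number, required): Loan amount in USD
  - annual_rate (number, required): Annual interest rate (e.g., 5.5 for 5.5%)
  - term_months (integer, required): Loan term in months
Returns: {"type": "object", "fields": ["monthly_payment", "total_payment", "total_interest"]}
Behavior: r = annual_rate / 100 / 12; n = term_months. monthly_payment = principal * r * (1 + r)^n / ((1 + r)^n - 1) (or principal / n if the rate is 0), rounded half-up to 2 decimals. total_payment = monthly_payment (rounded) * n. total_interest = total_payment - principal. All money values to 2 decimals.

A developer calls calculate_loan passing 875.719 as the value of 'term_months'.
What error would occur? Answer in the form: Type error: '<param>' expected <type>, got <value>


Spec: 'term_months' is declared as integer; 875.719 is a non-integer number.
Type error: 'term_months' expected integer, got 875.719


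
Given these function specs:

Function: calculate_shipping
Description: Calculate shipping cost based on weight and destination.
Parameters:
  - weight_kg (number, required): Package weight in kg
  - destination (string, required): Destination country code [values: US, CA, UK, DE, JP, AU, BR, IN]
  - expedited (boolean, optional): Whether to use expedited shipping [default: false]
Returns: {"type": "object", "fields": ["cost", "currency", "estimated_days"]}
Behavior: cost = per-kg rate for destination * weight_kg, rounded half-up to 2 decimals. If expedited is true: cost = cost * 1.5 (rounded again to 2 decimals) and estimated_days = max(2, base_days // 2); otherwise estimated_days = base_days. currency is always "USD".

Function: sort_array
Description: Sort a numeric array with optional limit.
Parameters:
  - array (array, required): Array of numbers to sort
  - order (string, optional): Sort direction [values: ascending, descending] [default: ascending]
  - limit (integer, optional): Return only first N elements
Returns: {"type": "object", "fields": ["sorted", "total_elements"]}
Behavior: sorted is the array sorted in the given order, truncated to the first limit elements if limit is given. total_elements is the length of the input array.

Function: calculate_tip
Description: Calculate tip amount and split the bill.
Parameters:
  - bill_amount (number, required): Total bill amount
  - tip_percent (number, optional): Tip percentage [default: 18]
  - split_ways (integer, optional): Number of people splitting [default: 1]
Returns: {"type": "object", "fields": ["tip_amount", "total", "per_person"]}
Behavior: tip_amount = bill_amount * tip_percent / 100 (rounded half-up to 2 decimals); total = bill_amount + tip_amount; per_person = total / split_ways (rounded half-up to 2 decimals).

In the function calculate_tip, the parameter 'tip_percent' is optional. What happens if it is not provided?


The calculate_tip spec declares:
  - tip_percent (number, optional): Tip percentage [default: 18]
It defaults to 18


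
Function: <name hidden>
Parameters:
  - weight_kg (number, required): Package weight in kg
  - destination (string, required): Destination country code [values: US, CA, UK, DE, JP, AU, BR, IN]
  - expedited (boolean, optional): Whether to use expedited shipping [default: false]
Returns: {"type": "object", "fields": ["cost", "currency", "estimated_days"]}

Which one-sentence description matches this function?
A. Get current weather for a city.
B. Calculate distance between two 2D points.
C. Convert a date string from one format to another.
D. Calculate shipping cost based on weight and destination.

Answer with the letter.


Parameters weight_kg, destination, expedited and return ["cost", "currency", "estimated_days"] fit: Calculate shipping cost based on weight and destination.
D


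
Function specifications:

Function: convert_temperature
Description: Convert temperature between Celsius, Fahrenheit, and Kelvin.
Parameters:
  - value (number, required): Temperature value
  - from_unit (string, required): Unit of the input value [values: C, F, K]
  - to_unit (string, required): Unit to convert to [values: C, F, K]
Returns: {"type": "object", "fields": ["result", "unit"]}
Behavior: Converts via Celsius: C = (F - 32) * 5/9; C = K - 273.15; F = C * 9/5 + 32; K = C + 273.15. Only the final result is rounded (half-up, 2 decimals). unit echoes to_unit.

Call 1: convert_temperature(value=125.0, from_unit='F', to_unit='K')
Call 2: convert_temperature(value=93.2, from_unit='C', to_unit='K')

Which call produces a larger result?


Call 1:
  To C: (125 - 32) * 5/9 = 51.666667
  To K: 51.666667 + 273.15 = 324.816667
  Round to 2 decimals: 324.82
  -> 324.82 K
Call 2:
  Input already in C: 93.2
  To K: 93.2 + 273.15 = 366.35
  Round to 2 decimals: 366.35
  -> 366.35 K
Call 2 (366.35 K)


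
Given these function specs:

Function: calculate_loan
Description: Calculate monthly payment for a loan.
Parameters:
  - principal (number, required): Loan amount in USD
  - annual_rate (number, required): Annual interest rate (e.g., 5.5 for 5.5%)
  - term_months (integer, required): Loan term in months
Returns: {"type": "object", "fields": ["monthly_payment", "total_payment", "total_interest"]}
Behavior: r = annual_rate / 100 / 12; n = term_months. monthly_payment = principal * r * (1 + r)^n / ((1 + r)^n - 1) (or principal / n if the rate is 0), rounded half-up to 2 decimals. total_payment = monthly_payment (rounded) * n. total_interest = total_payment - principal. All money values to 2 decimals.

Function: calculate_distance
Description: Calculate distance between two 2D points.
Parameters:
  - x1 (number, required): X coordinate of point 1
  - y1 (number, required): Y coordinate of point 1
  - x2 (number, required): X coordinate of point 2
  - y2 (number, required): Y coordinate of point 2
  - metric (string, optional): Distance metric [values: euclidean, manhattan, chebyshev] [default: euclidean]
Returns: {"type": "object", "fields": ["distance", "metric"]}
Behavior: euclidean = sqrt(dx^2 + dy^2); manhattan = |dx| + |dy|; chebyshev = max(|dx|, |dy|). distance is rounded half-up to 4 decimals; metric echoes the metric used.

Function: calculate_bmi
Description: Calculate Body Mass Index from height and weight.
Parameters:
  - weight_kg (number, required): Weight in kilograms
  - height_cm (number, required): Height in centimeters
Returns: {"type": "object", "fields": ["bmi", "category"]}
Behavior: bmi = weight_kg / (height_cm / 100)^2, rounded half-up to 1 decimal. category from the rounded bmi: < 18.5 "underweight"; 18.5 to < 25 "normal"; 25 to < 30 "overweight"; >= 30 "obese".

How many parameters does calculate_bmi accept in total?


Parameters of calculate_bmi: weight_kg (required), height_cm (required)
Total:
2


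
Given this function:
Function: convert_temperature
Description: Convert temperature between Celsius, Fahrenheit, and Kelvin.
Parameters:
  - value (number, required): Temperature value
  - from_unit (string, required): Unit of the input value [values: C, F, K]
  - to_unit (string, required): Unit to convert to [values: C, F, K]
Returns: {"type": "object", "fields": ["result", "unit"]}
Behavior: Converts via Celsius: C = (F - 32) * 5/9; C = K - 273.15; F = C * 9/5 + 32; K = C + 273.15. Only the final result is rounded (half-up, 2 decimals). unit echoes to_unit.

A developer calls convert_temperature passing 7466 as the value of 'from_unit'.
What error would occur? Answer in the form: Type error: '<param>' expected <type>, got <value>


Spec: 'from_unit' is declared as string; 7466 is an integer.
Type error: 'from_unit' expected string, got 7466


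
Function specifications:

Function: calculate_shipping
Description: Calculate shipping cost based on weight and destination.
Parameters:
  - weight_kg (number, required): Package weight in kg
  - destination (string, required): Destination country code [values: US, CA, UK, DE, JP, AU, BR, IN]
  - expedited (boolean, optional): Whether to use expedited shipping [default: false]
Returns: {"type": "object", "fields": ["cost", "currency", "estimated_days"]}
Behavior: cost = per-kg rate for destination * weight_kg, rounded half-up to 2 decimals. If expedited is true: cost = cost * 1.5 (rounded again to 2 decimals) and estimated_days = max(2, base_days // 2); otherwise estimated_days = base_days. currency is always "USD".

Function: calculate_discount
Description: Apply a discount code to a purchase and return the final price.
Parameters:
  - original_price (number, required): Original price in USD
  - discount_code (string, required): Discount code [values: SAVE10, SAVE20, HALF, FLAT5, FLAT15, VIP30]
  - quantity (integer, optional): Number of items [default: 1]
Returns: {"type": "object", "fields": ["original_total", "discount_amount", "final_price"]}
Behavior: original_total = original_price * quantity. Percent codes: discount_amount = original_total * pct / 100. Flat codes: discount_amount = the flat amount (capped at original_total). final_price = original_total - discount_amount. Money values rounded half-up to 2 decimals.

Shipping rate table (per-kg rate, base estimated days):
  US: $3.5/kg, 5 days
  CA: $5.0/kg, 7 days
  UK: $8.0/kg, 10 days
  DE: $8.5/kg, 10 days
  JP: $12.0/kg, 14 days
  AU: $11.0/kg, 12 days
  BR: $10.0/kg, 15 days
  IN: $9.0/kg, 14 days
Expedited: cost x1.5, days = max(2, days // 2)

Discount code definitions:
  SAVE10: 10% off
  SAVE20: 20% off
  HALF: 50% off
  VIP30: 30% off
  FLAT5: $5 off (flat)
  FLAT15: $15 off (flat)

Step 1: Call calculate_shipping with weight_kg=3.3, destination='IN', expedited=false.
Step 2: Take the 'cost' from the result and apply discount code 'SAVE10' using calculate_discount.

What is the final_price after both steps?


Step 1: calculate_shipping(weight_kg=3.3, destination=IN, expedited=false)
  Rate for IN: $9.0/kg, base 14 days
  cost = 9.0 * 3.3 = 29.7 -> 29.70
  expedited not set/false: estimated_days = 14
  -> cost = 29.70 USD
Step 2: calculate_discount(original_price=29.7, discount_code=SAVE10, quantity=1)
  original_total = 29.7 * 1 = 29.70
  SAVE10 = 10% off: discount_amount = 29.70 * 10/100 = 2.97 -> 2.97
  final_price = 29.70 - 2.97 = 26.73
  -> final_price = 26.73
$26.73


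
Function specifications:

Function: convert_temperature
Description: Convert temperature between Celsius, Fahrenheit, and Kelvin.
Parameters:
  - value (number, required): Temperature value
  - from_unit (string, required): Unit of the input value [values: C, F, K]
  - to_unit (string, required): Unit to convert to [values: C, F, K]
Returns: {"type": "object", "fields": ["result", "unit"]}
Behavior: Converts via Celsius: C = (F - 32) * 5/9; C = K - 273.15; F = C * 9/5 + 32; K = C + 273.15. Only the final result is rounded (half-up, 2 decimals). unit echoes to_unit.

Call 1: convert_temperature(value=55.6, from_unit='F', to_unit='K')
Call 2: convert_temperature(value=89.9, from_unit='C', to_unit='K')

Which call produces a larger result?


Call 1:
  To C: (55.6 - 32) * 5/9 = 13.111111
  To K: 13.111111 + 273.15 = 286.261111
  Round to 2 decimals: 286.26
  -> 286.26 K
Call 2:
  Input already in C: 89.9
  To K: 89.9 + 273.15 = 363.05
  Round to 2 decimals: 363.05
  -> 363.05 K
Call 2 (363.05 K)


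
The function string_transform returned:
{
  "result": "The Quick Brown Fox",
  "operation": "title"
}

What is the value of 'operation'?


title


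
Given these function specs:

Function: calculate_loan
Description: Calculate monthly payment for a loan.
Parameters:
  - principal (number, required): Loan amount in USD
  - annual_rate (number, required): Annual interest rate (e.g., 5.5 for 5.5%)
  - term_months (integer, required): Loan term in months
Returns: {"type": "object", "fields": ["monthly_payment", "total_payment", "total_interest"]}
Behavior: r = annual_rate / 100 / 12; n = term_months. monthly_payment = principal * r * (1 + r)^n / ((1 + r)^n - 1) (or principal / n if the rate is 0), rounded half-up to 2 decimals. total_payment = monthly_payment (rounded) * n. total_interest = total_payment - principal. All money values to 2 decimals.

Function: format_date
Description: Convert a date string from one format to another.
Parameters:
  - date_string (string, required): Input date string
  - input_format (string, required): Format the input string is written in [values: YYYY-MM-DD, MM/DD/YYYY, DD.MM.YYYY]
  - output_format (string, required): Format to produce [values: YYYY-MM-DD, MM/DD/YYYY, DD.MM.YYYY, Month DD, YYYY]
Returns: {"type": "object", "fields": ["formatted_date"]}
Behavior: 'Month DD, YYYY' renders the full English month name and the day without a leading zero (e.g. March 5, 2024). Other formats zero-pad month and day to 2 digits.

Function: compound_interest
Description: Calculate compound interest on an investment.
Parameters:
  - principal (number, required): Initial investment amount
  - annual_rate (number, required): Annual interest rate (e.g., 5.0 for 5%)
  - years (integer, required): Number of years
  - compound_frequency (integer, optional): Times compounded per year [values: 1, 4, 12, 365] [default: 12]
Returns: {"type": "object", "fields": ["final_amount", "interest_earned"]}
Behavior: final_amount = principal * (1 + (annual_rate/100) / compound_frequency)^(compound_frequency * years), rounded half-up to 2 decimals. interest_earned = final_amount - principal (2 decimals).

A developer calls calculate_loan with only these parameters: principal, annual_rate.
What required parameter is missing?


Required parameters: principal, annual_rate, term_months
Provided: principal, annual_rate
Missing: term_months
term_months


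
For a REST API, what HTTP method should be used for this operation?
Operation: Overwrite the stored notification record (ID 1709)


GET = read, POST = create, PUT = update/replace, DELETE = remove
This operation is an update/replace.
PUT


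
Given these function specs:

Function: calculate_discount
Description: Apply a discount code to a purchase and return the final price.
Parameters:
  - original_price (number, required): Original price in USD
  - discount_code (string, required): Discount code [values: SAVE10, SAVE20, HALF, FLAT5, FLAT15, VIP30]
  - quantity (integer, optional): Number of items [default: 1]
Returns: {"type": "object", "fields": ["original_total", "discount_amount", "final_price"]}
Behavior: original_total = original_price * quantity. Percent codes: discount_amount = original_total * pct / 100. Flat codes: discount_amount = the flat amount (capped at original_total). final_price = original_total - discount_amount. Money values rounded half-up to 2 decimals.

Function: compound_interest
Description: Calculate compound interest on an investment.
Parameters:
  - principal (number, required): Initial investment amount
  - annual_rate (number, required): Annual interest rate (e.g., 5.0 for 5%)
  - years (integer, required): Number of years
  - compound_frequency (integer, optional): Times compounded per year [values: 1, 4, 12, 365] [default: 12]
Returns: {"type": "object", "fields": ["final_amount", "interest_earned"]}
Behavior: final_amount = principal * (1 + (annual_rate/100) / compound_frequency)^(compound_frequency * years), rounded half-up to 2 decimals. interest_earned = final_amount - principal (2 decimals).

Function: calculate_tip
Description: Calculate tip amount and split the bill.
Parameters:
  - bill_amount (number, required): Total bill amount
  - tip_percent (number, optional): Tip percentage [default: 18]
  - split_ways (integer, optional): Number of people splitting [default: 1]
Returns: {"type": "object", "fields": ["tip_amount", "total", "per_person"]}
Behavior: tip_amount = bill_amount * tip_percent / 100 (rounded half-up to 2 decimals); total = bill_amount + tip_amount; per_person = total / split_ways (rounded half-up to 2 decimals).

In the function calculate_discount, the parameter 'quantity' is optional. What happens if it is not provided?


The calculate_discount spec declares:
  - quantity (integer, optional): Number of items [default: 1]
It defaults to 1


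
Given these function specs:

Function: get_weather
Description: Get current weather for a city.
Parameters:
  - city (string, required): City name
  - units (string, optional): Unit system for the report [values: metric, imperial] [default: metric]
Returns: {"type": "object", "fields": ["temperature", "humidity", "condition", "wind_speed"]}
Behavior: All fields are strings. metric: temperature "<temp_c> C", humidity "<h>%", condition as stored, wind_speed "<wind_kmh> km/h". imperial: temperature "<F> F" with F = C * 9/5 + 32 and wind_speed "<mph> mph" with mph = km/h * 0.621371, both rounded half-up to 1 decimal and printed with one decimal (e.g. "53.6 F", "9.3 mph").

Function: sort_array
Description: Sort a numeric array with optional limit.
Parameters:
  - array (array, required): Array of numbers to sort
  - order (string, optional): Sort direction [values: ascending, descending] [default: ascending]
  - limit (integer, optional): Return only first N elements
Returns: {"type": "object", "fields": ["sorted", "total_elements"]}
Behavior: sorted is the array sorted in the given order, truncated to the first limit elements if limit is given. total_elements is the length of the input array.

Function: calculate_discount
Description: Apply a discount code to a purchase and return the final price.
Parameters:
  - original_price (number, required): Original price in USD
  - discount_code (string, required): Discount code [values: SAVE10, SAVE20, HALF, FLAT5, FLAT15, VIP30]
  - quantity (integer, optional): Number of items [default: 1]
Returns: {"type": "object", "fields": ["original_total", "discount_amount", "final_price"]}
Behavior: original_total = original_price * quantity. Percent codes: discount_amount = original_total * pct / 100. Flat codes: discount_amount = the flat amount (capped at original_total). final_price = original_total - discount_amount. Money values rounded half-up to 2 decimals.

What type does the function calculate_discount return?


The calculate_discount spec declares Returns: {"type": "object", "fields": ["original_total", "discount_amount", "final_price"]}
Type:
object
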